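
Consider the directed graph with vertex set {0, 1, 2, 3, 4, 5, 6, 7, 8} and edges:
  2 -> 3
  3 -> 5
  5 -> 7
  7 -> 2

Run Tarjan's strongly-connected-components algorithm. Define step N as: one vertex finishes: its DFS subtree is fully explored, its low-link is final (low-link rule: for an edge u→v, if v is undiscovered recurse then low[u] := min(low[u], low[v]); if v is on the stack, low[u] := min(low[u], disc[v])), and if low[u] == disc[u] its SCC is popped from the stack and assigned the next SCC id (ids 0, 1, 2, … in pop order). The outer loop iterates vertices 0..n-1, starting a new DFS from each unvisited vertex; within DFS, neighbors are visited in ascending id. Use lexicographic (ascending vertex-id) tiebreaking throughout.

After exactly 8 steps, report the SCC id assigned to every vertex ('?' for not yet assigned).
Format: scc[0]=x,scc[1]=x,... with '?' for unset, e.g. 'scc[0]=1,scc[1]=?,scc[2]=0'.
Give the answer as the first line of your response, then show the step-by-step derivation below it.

scc[0]=0,scc[1]=1,scc[2]=2,scc[3]=2,scc[4]=3,scc[5]=2,scc[6]=4,scc[7]=2,scc[8]=?

step 1: low=(low[0]=0,low[1]=?,low[2]=?,low[3]=?,low[4]=?,low[5]=?,low[6]=?,low[7]=?,low[8]=?); scc=(scc[0]=0,scc[1]=?,scc[2]=?,scc[3]=?,scc[4]=?,scc[5]=?,scc[6]=?,scc[7]=?,scc[8]=?)
step 2: low=(low[0]=0,low[1]=1,low[2]=?,low[3]=?,low[4]=?,low[5]=?,low[6]=?,low[7]=?,low[8]=?); scc=(scc[0]=0,scc[1]=1,scc[2]=?,scc[3]=?,scc[4]=?,scc[5]=?,scc[6]=?,scc[7]=?,scc[8]=?)
step 3: low=(low[0]=0,low[1]=1,low[2]=2,low[3]=3,low[4]=?,low[5]=4,low[6]=?,low[7]=2,low[8]=?); scc=(scc[0]=0,scc[1]=1,scc[2]=?,scc[3]=?,scc[4]=?,scc[5]=?,scc[6]=?,scc[7]=?,scc[8]=?)
step 4: low=(low[0]=0,low[1]=1,low[2]=2,low[3]=3,low[4]=?,low[5]=2,low[6]=?,low[7]=2,low[8]=?); scc=(scc[0]=0,scc[1]=1,scc[2]=?,scc[3]=?,scc[4]=?,scc[5]=?,scc[6]=?,scc[7]=?,scc[8]=?)
step 5: low=(low[0]=0,low[1]=1,low[2]=2,low[3]=2,low[4]=?,low[5]=2,low[6]=?,low[7]=2,low[8]=?); scc=(scc[0]=0,scc[1]=1,scc[2]=?,scc[3]=?,scc[4]=?,scc[5]=?,scc[6]=?,scc[7]=?,scc[8]=?)
step 6: low=(low[0]=0,low[1]=1,low[2]=2,low[3]=2,low[4]=?,low[5]=2,low[6]=?,low[7]=2,low[8]=?); scc=(scc[0]=0,scc[1]=1,scc[2]=2,scc[3]=2,scc[4]=?,scc[5]=2,scc[6]=?,scc[7]=2,scc[8]=?)
step 7: low=(low[0]=0,low[1]=1,low[2]=2,low[3]=2,low[4]=6,low[5]=2,low[6]=?,low[7]=2,low[8]=?); scc=(scc[0]=0,scc[1]=1,scc[2]=2,scc[3]=2,scc[4]=3,scc[5]=2,scc[6]=?,scc[7]=2,scc[8]=?)
step 8: low=(low[0]=0,low[1]=1,low[2]=2,low[3]=2,low[4]=6,low[5]=2,low[6]=7,low[7]=2,low[8]=?); scc=(scc[0]=0,scc[1]=1,scc[2]=2,scc[3]=2,scc[4]=3,scc[5]=2,scc[6]=4,scc[7]=2,scc[8]=?)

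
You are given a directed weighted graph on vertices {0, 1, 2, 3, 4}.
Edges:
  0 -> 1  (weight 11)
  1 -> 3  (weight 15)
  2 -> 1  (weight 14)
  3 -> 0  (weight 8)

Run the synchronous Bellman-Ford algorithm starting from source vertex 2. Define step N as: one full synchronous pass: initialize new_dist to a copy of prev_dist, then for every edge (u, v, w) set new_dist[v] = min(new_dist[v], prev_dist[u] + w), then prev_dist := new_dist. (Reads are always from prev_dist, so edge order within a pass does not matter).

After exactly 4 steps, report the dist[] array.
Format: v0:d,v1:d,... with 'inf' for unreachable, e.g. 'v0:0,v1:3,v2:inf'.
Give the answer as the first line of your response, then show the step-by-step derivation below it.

v0:37,v1:14,v2:0,v3:29,v4:inf

step 1: dist = v0:inf,v1:14,v2:0,v3:inf,v4:inf
step 2: dist = v0:inf,v1:14,v2:0,v3:29,v4:inf
step 3: dist = v0:37,v1:14,v2:0,v3:29,v4:inf
step 4: dist = v0:37,v1:14,v2:0,v3:29,v4:inf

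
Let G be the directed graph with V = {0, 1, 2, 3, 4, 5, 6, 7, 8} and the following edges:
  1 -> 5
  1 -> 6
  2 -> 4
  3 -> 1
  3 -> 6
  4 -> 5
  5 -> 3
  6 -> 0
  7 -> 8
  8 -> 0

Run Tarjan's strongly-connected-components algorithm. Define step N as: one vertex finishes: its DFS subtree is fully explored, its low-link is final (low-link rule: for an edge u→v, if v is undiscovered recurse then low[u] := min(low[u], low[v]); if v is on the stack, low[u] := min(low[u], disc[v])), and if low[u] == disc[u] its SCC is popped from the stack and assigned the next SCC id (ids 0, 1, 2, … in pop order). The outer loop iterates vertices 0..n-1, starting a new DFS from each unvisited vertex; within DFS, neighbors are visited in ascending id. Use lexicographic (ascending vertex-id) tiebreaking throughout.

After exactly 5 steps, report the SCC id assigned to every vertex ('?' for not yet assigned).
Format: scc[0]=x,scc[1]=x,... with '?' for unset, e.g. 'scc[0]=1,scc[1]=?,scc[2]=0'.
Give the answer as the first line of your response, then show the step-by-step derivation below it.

scc[0]=0,scc[1]=2,scc[2]=?,scc[3]=2,scc[4]=?,scc[5]=2,scc[6]=1,scc[7]=?,scc[8]=?

step 1: low=(low[0]=0,low[1]=?,low[2]=?,low[3]=?,low[4]=?,low[5]=?,low[6]=?,low[7]=?,low[8]=?); scc=(scc[0]=0,scc[1]=?,scc[2]=?,scc[3]=?,scc[4]=?,scc[5]=?,scc[6]=?,scc[7]=?,scc[8]=?)
step 2: low=(low[0]=0,low[1]=1,low[2]=?,low[3]=1,low[4]=?,low[5]=2,low[6]=4,low[7]=?,low[8]=?); scc=(scc[0]=0,scc[1]=?,scc[2]=?,scc[3]=?,scc[4]=?,scc[5]=?,scc[6]=1,scc[7]=?,scc[8]=?)
step 3: low=(low[0]=0,low[1]=1,low[2]=?,low[3]=1,low[4]=?,low[5]=2,low[6]=4,low[7]=?,low[8]=?); scc=(scc[0]=0,scc[1]=?,scc[2]=?,scc[3]=?,scc[4]=?,scc[5]=?,scc[6]=1,scc[7]=?,scc[8]=?)
step 4: low=(low[0]=0,low[1]=1,low[2]=?,low[3]=1,low[4]=?,low[5]=1,low[6]=4,low[7]=?,low[8]=?); scc=(scc[0]=0,scc[1]=?,scc[2]=?,scc[3]=?,scc[4]=?,scc[5]=?,scc[6]=1,scc[7]=?,scc[8]=?)
step 5: low=(low[0]=0,low[1]=1,low[2]=?,low[3]=1,low[4]=?,low[5]=1,low[6]=4,low[7]=?,low[8]=?); scc=(scc[0]=0,scc[1]=2,scc[2]=?,scc[3]=2,scc[4]=?,scc[5]=2,scc[6]=1,scc[7]=?,scc[8]=?)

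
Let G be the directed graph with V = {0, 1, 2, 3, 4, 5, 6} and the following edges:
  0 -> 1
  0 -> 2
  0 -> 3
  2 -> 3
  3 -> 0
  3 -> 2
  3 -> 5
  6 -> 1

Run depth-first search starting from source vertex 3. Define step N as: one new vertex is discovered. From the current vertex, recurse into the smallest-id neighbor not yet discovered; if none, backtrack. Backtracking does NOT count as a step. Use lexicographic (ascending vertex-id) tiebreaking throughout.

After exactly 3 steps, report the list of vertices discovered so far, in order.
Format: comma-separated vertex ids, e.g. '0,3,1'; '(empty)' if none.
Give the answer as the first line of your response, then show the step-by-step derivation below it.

3,0,1

step 1: discover 3; path=3; order=3
step 2: discover 0; path=3>0; order=3,0
step 3: discover 1; path=3>0>1; order=3,0,1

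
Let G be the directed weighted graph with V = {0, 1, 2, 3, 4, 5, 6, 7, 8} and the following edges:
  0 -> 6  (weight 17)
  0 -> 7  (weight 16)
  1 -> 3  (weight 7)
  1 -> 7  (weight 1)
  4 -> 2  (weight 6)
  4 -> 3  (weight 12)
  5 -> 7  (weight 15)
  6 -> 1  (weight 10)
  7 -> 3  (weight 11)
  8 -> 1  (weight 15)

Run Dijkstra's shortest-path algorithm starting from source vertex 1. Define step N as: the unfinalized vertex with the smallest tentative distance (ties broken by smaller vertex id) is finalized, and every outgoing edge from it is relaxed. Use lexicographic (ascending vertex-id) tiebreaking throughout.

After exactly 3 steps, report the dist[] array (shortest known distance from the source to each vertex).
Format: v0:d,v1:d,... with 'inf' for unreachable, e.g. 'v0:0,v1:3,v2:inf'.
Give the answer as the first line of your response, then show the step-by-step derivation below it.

v0:inf,v1:0,v2:inf,v3:7,v4:inf,v5:inf,v6:inf,v7:1,v8:inf

step 1: dist = v0:inf,v1:0,v2:inf,v3:7,v4:inf,v5:inf,v6:inf,v7:1,v8:inf
step 2: dist = v0:inf,v1:0,v2:inf,v3:7,v4:inf,v5:inf,v6:inf,v7:1,v8:inf
step 3: dist = v0:inf,v1:0,v2:inf,v3:7,v4:inf,v5:inf,v6:inf,v7:1,v8:inf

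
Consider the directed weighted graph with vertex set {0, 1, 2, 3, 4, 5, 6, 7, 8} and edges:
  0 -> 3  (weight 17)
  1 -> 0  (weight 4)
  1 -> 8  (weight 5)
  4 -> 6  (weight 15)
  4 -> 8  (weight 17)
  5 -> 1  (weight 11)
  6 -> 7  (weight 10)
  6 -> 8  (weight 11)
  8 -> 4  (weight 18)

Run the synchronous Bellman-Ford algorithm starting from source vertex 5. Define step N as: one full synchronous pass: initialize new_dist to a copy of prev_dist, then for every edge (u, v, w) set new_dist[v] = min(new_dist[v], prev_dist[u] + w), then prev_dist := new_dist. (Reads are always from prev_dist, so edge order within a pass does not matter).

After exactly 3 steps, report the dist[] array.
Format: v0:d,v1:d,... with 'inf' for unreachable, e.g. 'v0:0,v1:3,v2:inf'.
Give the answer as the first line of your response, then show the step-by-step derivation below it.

v0:15,v1:11,v2:inf,v3:32,v4:34,v5:0,v6:inf,v7:inf,v8:16

step 1: dist = v0:inf,v1:11,v2:inf,v3:inf,v4:inf,v5:0,v6:inf,v7:inf,v8:inf
step 2: dist = v0:15,v1:11,v2:inf,v3:inf,v4:inf,v5:0,v6:inf,v7:inf,v8:16
step 3: dist = v0:15,v1:11,v2:inf,v3:32,v4:34,v5:0,v6:inf,v7:inf,v8:16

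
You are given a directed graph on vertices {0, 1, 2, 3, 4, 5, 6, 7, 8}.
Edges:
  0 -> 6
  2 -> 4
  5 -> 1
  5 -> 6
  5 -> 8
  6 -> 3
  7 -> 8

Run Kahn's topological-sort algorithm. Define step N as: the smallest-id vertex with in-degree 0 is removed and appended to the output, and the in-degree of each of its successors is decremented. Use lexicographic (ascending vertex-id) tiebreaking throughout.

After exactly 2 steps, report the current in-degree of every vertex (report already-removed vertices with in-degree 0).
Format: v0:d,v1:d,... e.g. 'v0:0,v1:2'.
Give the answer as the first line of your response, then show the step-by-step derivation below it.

v0:0,v1:1,v2:0,v3:1,v4:0,v5:0,v6:1,v7:0,v8:2

step 1: output 0; order=[0]; indeg=(0,1,0,1,1,0,1,0,2)
step 2: output 2; order=[0,2]; indeg=(0,1,0,1,0,0,1,0,2)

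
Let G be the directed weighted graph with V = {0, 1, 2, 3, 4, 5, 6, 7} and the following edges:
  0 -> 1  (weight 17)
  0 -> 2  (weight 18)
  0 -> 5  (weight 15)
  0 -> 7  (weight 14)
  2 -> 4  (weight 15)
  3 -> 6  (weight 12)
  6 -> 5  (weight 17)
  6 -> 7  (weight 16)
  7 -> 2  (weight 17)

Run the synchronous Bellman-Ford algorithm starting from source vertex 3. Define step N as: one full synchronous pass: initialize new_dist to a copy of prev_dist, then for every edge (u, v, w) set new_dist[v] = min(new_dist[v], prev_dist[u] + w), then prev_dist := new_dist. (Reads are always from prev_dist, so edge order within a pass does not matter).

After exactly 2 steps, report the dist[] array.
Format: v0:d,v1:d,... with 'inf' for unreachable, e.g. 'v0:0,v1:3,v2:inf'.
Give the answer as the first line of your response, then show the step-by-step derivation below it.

v0:inf,v1:inf,v2:inf,v3:0,v4:inf,v5:29,v6:12,v7:28

step 1: dist = v0:inf,v1:inf,v2:inf,v3:0,v4:inf,v5:inf,v6:12,v7:inf
step 2: dist = v0:inf,v1:inf,v2:inf,v3:0,v4:inf,v5:29,v6:12,v7:28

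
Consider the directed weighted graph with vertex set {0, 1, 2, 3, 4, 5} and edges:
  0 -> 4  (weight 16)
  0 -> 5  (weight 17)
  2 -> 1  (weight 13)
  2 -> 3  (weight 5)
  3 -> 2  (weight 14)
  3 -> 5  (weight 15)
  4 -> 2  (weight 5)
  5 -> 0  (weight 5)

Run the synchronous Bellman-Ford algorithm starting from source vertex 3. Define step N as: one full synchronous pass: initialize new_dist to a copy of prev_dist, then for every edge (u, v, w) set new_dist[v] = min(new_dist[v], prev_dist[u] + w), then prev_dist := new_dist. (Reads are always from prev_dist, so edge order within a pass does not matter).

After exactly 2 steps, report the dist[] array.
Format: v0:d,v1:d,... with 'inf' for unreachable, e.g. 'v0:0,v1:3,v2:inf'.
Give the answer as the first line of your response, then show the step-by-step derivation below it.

v0:20,v1:27,v2:14,v3:0,v4:inf,v5:15

step 1: dist = v0:inf,v1:inf,v2:14,v3:0,v4:inf,v5:15
step 2: dist = v0:20,v1:27,v2:14,v3:0,v4:inf,v5:15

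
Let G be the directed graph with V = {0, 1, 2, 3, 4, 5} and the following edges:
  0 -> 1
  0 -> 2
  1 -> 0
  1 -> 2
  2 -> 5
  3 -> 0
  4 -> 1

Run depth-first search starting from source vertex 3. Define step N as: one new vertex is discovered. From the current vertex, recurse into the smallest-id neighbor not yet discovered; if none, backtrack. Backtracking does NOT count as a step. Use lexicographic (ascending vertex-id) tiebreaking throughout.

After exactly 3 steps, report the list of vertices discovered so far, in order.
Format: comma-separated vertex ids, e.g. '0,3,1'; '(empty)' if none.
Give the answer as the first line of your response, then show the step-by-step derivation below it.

3,0,1

step 1: discover 3; path=3; order=3
step 2: discover 0; path=3>0; order=3,0
step 3: discover 1; path=3>0>1; order=3,0,1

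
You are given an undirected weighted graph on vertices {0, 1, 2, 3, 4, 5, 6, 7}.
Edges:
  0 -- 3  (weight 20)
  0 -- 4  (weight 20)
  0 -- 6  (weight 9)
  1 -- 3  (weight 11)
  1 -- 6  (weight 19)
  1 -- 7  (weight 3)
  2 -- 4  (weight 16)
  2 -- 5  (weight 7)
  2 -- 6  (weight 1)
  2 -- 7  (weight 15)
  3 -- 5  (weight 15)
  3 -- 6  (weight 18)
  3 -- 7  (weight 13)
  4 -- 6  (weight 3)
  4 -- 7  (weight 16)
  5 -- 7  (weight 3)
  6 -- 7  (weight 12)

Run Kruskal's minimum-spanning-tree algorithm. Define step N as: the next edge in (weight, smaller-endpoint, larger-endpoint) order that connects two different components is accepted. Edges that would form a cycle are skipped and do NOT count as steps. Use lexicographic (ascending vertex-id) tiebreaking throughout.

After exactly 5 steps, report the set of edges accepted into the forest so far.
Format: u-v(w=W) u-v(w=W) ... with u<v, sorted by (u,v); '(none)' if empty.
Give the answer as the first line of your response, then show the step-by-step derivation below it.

1-7(w=3) 2-5(w=7) 2-6(w=1) 4-6(w=3) 5-7(w=3)

step 1: add edge 2-6 (w=1); MST = {2-6(w=1)}
step 2: add edge 1-7 (w=3); MST = {1-7(w=3) 2-6(w=1)}
step 3: add edge 4-6 (w=3); MST = {1-7(w=3) 2-6(w=1) 4-6(w=3)}
step 4: add edge 5-7 (w=3); MST = {1-7(w=3) 2-6(w=1) 4-6(w=3) 5-7(w=3)}
step 5: add edge 2-5 (w=7); MST = {1-7(w=3) 2-5(w=7) 2-6(w=1) 4-6(w=3) 5-7(w=3)}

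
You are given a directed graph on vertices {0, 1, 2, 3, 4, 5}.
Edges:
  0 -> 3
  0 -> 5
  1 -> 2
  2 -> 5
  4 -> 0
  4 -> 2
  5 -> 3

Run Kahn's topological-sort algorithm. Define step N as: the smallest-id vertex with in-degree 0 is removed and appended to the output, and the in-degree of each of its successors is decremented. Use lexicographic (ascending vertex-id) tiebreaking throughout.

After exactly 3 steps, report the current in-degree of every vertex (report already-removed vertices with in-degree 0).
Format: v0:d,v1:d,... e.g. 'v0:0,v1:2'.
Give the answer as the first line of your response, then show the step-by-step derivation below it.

v0:0,v1:0,v2:0,v3:1,v4:0,v5:1

step 1: output 1; order=[1]; indeg=(1,0,1,2,0,2)
step 2: output 4; order=[1,4]; indeg=(0,0,0,2,0,2)
step 3: output 0; order=[1,4,0]; indeg=(0,0,0,1,0,1)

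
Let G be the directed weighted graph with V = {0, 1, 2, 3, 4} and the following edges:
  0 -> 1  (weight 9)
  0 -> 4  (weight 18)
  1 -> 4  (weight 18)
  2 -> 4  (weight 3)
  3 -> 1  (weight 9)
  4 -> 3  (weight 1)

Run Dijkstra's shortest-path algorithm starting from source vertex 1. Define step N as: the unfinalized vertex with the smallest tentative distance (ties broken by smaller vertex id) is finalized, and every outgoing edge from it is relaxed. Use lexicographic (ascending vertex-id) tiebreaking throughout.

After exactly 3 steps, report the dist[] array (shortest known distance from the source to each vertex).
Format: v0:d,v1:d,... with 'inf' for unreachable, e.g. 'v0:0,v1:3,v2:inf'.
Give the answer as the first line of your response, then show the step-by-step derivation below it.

v0:inf,v1:0,v2:inf,v3:19,v4:18

step 1: dist = v0:inf,v1:0,v2:inf,v3:inf,v4:18
step 2: dist = v0:inf,v1:0,v2:inf,v3:19,v4:18
step 3: dist = v0:inf,v1:0,v2:inf,v3:19,v4:18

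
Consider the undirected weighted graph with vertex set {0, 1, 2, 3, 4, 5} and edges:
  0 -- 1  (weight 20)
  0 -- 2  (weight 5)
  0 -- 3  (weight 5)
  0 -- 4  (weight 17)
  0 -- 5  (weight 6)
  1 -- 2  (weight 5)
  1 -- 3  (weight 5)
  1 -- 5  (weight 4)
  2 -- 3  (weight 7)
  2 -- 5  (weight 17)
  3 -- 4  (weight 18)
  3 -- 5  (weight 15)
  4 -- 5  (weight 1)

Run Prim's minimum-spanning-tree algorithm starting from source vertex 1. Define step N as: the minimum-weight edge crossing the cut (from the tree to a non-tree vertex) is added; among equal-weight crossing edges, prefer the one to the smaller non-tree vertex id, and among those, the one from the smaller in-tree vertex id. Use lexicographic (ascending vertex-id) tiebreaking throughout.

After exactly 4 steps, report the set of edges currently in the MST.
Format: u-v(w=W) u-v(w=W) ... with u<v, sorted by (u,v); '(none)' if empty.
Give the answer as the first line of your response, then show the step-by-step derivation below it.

0-2(w=5) 1-2(w=5) 1-5(w=4) 4-5(w=1)

step 1: add edge 1-5 (w=4); MST = {1-5(w=4)}
step 2: add edge 4-5 (w=1); MST = {1-5(w=4) 4-5(w=1)}
step 3: add edge 1-2 (w=5); MST = {1-2(w=5) 1-5(w=4) 4-5(w=1)}
step 4: add edge 0-2 (w=5); MST = {0-2(w=5) 1-2(w=5) 1-5(w=4) 4-5(w=1)}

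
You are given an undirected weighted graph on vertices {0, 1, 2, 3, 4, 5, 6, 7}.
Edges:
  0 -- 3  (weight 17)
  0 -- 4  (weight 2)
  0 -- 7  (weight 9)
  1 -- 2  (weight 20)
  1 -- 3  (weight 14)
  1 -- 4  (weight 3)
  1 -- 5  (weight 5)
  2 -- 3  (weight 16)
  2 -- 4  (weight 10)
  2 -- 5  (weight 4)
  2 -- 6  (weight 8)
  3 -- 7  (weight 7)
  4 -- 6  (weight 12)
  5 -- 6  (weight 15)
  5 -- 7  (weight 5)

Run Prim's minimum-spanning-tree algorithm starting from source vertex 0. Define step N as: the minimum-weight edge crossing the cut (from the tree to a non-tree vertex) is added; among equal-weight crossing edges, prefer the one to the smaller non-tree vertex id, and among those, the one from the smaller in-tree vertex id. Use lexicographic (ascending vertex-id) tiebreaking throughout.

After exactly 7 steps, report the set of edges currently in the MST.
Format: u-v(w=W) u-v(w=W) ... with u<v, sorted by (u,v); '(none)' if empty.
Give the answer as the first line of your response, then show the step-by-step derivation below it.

0-4(w=2) 1-4(w=3) 1-5(w=5) 2-5(w=4) 2-6(w=8) 3-7(w=7) 5-7(w=5)

step 1: add edge 0-4 (w=2); MST = {0-4(w=2)}
step 2: add edge 1-4 (w=3); MST = {0-4(w=2) 1-4(w=3)}
step 3: add edge 1-5 (w=5); MST = {0-4(w=2) 1-4(w=3) 1-5(w=5)}
step 4: add edge 2-5 (w=4); MST = {0-4(w=2) 1-4(w=3) 1-5(w=5) 2-5(w=4)}
step 5: add edge 5-7 (w=5); MST = {0-4(w=2) 1-4(w=3) 1-5(w=5) 2-5(w=4) 5-7(w=5)}
step 6: add edge 3-7 (w=7); MST = {0-4(w=2) 1-4(w=3) 1-5(w=5) 2-5(w=4) 3-7(w=7) 5-7(w=5)}
step 7: add edge 2-6 (w=8); MST = {0-4(w=2) 1-4(w=3) 1-5(w=5) 2-5(w=4) 2-6(w=8) 3-7(w=7) 5-7(w=5)}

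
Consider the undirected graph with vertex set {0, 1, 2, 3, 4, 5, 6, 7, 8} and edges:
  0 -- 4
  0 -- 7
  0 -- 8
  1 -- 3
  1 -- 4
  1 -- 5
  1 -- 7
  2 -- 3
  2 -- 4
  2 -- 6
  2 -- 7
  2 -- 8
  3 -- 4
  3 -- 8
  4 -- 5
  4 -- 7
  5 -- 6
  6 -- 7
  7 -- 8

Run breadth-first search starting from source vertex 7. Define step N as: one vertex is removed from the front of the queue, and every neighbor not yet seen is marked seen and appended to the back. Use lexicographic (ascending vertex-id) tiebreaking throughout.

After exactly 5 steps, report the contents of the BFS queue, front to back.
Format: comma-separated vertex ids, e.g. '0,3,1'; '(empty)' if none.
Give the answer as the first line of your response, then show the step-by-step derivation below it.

6,8,3,5

step 1: dequeue 7; queue=[0,1,2,4,6,8]; order=7
step 2: dequeue 0; queue=[1,2,4,6,8]; order=7,0
step 3: dequeue 1; queue=[2,4,6,8,3,5]; order=7,0,1
step 4: dequeue 2; queue=[4,6,8,3,5]; order=7,0,1,2
step 5: dequeue 4; queue=[6,8,3,5]; order=7,0,1,2,4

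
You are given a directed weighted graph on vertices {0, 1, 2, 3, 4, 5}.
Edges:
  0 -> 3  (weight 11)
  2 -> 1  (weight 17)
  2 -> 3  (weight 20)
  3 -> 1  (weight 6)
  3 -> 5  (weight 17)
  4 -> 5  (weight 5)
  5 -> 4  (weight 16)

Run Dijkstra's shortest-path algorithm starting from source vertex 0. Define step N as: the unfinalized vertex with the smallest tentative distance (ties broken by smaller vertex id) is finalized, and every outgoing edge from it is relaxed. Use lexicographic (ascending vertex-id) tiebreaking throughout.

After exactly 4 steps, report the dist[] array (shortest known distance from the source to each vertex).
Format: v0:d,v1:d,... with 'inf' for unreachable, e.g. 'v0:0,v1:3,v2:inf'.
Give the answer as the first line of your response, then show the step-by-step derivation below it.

v0:0,v1:17,v2:inf,v3:11,v4:44,v5:28

step 1: dist = v0:0,v1:inf,v2:inf,v3:11,v4:inf,v5:inf
step 2: dist = v0:0,v1:17,v2:inf,v3:11,v4:inf,v5:28
step 3: dist = v0:0,v1:17,v2:inf,v3:11,v4:inf,v5:28
step 4: dist = v0:0,v1:17,v2:inf,v3:11,v4:44,v5:28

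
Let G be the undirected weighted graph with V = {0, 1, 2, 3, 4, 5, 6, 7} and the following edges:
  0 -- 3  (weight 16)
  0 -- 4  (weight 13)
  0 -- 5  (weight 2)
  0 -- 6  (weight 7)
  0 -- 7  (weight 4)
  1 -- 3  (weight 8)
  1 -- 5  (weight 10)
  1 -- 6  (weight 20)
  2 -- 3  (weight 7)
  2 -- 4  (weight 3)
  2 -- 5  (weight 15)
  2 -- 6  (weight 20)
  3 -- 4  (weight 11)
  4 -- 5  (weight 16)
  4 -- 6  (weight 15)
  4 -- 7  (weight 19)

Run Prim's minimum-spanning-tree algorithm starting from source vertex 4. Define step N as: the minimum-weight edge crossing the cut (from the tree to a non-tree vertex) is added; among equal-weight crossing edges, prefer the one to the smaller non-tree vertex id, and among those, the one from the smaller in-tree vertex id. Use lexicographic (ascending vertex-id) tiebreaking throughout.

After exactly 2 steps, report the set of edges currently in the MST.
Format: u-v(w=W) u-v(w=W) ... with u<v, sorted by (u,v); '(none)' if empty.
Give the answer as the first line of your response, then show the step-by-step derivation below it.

2-3(w=7) 2-4(w=3)

step 1: add edge 2-4 (w=3); MST = {2-4(w=3)}
step 2: add edge 2-3 (w=7); MST = {2-3(w=7) 2-4(w=3)}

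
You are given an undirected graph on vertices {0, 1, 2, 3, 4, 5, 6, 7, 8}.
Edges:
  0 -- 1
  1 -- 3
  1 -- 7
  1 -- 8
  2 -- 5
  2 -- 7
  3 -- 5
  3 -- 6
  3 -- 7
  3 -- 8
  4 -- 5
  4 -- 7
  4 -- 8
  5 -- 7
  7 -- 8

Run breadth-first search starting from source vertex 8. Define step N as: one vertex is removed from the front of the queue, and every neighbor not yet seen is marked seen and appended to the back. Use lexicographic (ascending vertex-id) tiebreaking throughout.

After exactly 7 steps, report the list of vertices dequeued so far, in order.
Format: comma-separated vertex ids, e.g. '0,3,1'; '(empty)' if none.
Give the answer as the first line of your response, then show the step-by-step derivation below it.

8,1,3,4,7,0,5

step 1: dequeue 8; queue=[1,3,4,7]; order=8
step 2: dequeue 1; queue=[3,4,7,0]; order=8,1
step 3: dequeue 3; queue=[4,7,0,5,6]; order=8,1,3
step 4: dequeue 4; queue=[7,0,5,6]; order=8,1,3,4
step 5: dequeue 7; queue=[0,5,6,2]; order=8,1,3,4,7
step 6: dequeue 0; queue=[5,6,2]; order=8,1,3,4,7,0
step 7: dequeue 5; queue=[6,2]; order=8,1,3,4,7,0,5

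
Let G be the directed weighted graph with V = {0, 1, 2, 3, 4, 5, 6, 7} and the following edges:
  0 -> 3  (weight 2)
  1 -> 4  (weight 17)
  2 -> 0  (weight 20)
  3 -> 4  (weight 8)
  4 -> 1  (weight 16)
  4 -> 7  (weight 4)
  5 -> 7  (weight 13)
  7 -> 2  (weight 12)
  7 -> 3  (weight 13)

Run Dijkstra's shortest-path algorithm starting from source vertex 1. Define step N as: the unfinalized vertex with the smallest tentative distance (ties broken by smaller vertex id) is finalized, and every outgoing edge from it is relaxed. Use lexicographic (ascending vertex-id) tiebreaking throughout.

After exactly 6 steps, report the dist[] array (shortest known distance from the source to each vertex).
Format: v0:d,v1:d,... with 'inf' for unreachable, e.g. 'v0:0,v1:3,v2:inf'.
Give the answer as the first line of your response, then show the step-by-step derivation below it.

v0:53,v1:0,v2:33,v3:34,v4:17,v5:inf,v6:inf,v7:21

step 1: dist = v0:inf,v1:0,v2:inf,v3:inf,v4:17,v5:inf,v6:inf,v7:inf
step 2: dist = v0:inf,v1:0,v2:inf,v3:inf,v4:17,v5:inf,v6:inf,v7:21
step 3: dist = v0:inf,v1:0,v2:33,v3:34,v4:17,v5:inf,v6:inf,v7:21
step 4: dist = v0:53,v1:0,v2:33,v3:34,v4:17,v5:inf,v6:inf,v7:21
step 5: dist = v0:53,v1:0,v2:33,v3:34,v4:17,v5:inf,v6:inf,v7:21
step 6: dist = v0:53,v1:0,v2:33,v3:34,v4:17,v5:inf,v6:inf,v7:21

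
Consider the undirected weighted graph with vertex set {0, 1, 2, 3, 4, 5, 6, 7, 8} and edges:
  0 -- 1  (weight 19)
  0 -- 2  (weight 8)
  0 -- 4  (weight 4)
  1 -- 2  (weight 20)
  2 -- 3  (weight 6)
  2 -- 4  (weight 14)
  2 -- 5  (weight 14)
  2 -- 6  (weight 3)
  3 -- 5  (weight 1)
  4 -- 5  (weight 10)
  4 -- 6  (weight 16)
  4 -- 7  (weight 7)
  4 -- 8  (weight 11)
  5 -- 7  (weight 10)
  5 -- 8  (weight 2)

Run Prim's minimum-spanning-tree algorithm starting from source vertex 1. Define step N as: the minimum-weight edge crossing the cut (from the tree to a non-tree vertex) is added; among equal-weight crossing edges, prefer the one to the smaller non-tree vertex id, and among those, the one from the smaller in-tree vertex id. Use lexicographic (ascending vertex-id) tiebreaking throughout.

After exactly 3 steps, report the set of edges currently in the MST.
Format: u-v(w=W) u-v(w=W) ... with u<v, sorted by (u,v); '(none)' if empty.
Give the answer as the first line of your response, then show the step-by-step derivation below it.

0-1(w=19) 0-4(w=4) 4-7(w=7)

step 1: add edge 0-1 (w=19); MST = {0-1(w=19)}
step 2: add edge 0-4 (w=4); MST = {0-1(w=19) 0-4(w=4)}
step 3: add edge 4-7 (w=7); MST = {0-1(w=19) 0-4(w=4) 4-7(w=7)}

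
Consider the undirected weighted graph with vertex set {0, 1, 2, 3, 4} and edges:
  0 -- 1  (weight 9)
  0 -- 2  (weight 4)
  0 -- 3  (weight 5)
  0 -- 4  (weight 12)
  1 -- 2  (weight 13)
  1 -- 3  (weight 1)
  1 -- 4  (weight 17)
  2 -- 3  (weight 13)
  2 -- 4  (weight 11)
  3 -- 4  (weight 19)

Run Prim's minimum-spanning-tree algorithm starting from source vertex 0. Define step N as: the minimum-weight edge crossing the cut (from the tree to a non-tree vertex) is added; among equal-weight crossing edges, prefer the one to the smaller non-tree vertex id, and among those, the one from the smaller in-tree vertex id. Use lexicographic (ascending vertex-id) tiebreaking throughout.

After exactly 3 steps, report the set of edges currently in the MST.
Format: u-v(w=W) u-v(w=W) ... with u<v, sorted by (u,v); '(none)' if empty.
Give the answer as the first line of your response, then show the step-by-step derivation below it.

0-2(w=4) 0-3(w=5) 1-3(w=1)

step 1: add edge 0-2 (w=4); MST = {0-2(w=4)}
step 2: add edge 0-3 (w=5); MST = {0-2(w=4) 0-3(w=5)}
step 3: add edge 1-3 (w=1); MST = {0-2(w=4) 0-3(w=5) 1-3(w=1)}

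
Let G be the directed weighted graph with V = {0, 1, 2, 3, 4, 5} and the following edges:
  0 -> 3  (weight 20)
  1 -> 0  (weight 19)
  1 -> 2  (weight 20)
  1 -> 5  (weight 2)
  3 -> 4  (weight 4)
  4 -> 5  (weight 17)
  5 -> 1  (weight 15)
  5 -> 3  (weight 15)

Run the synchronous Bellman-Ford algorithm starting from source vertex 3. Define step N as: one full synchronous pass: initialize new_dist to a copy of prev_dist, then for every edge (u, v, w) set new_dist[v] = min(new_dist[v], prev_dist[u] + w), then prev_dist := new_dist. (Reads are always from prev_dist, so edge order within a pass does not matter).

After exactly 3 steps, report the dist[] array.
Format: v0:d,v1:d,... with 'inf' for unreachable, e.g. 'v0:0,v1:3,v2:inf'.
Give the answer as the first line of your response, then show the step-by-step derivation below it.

v0:inf,v1:36,v2:inf,v3:0,v4:4,v5:21

step 1: dist = v0:inf,v1:inf,v2:inf,v3:0,v4:4,v5:inf
step 2: dist = v0:inf,v1:inf,v2:inf,v3:0,v4:4,v5:21
step 3: dist = v0:inf,v1:36,v2:inf,v3:0,v4:4,v5:21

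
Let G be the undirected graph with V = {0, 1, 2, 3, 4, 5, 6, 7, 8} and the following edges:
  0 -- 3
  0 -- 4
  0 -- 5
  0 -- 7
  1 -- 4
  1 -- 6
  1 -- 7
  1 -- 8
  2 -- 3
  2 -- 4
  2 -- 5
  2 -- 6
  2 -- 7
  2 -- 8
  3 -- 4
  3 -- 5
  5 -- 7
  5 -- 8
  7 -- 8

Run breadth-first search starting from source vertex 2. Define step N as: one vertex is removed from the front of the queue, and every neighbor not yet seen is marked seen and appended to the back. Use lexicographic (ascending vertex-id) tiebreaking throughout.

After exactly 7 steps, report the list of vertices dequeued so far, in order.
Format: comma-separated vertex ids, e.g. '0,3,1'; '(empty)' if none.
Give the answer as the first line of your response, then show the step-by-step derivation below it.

2,3,4,5,6,7,8

step 1: dequeue 2; queue=[3,4,5,6,7,8]; order=2
step 2: dequeue 3; queue=[4,5,6,7,8,0]; order=2,3
step 3: dequeue 4; queue=[5,6,7,8,0,1]; order=2,3,4
step 4: dequeue 5; queue=[6,7,8,0,1]; order=2,3,4,5
step 5: dequeue 6; queue=[7,8,0,1]; order=2,3,4,5,6
step 6: dequeue 7; queue=[8,0,1]; order=2,3,4,5,6,7
step 7: dequeue 8; queue=[0,1]; order=2,3,4,5,6,7,8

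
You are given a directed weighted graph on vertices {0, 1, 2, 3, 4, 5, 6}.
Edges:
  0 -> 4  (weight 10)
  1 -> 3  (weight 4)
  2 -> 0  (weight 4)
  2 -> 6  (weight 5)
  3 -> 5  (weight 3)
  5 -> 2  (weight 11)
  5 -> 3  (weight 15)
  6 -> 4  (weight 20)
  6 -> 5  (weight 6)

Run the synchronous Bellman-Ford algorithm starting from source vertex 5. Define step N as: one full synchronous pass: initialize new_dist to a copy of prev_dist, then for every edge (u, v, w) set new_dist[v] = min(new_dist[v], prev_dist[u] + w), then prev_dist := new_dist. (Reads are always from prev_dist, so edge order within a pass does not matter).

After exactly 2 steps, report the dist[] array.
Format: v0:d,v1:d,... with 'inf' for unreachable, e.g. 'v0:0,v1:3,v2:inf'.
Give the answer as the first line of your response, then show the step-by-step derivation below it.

v0:15,v1:inf,v2:11,v3:15,v4:inf,v5:0,v6:16

step 1: dist = v0:inf,v1:inf,v2:11,v3:15,v4:inf,v5:0,v6:inf
step 2: dist = v0:15,v1:inf,v2:11,v3:15,v4:inf,v5:0,v6:16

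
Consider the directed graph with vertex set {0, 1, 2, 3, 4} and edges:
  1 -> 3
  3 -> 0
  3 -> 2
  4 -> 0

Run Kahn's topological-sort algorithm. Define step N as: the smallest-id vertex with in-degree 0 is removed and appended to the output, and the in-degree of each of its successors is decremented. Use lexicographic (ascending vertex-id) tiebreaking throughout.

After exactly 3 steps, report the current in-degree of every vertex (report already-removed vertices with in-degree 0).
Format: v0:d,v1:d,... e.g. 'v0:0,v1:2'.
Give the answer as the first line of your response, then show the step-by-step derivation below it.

v0:1,v1:0,v2:0,v3:0,v4:0

step 1: output 1; order=[1]; indeg=(2,0,1,0,0)
step 2: output 3; order=[1,3]; indeg=(1,0,0,0,0)
step 3: output 2; order=[1,3,2]; indeg=(1,0,0,0,0)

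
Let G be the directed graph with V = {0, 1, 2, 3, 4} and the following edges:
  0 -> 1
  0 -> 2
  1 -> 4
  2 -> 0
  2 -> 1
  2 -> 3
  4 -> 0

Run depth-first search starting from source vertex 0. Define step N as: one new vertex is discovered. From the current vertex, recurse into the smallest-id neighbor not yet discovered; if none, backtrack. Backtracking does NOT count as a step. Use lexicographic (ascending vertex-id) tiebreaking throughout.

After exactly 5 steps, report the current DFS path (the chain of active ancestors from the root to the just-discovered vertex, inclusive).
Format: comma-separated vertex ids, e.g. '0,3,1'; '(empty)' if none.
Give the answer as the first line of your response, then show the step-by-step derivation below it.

0,2,3

step 1: discover 0; path=0; order=0
step 2: discover 1; path=0>1; order=0,1
step 3: discover 4; path=0>1>4; order=0,1,4
step 4: discover 2; path=0>2; order=0,1,4,2
step 5: discover 3; path=0>2>3; order=0,1,4,2,3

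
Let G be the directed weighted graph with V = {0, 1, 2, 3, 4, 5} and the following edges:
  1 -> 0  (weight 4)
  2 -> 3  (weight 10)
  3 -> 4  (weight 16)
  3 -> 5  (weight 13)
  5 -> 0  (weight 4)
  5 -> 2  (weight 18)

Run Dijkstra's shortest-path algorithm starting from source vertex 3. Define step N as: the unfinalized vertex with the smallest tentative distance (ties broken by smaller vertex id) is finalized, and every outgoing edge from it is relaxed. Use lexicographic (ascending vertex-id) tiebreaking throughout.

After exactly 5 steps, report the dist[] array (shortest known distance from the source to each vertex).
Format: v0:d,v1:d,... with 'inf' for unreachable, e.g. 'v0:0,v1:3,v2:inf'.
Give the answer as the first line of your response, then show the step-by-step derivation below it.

v0:17,v1:inf,v2:31,v3:0,v4:16,v5:13

step 1: dist = v0:inf,v1:inf,v2:inf,v3:0,v4:16,v5:13
step 2: dist = v0:17,v1:inf,v2:31,v3:0,v4:16,v5:13
step 3: dist = v0:17,v1:inf,v2:31,v3:0,v4:16,v5:13
step 4: dist = v0:17,v1:inf,v2:31,v3:0,v4:16,v5:13
step 5: dist = v0:17,v1:inf,v2:31,v3:0,v4:16,v5:13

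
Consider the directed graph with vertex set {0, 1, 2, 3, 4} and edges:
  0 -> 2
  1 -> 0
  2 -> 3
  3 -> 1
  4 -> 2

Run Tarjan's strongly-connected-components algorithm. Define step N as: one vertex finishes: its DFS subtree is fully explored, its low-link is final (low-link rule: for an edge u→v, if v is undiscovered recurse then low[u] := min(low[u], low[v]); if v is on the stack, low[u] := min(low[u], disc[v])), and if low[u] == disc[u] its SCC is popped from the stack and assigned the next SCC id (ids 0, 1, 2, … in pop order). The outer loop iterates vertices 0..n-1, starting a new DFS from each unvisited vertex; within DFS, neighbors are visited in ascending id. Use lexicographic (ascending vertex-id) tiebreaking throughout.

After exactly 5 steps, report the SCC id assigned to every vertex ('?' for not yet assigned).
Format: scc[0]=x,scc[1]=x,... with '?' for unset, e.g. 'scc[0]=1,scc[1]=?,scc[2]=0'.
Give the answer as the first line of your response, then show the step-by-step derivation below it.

scc[0]=0,scc[1]=0,scc[2]=0,scc[3]=0,scc[4]=1

step 1: low=(low[0]=0,low[1]=0,low[2]=1,low[3]=2,low[4]=?); scc=(scc[0]=?,scc[1]=?,scc[2]=?,scc[3]=?,scc[4]=?)
step 2: low=(low[0]=0,low[1]=0,low[2]=1,low[3]=0,low[4]=?); scc=(scc[0]=?,scc[1]=?,scc[2]=?,scc[3]=?,scc[4]=?)
step 3: low=(low[0]=0,low[1]=0,low[2]=0,low[3]=0,low[4]=?); scc=(scc[0]=?,scc[1]=?,scc[2]=?,scc[3]=?,scc[4]=?)
step 4: low=(low[0]=0,low[1]=0,low[2]=0,low[3]=0,low[4]=?); scc=(scc[0]=0,scc[1]=0,scc[2]=0,scc[3]=0,scc[4]=?)
step 5: low=(low[0]=0,low[1]=0,low[2]=0,low[3]=0,low[4]=4); scc=(scc[0]=0,scc[1]=0,scc[2]=0,scc[3]=0,scc[4]=1)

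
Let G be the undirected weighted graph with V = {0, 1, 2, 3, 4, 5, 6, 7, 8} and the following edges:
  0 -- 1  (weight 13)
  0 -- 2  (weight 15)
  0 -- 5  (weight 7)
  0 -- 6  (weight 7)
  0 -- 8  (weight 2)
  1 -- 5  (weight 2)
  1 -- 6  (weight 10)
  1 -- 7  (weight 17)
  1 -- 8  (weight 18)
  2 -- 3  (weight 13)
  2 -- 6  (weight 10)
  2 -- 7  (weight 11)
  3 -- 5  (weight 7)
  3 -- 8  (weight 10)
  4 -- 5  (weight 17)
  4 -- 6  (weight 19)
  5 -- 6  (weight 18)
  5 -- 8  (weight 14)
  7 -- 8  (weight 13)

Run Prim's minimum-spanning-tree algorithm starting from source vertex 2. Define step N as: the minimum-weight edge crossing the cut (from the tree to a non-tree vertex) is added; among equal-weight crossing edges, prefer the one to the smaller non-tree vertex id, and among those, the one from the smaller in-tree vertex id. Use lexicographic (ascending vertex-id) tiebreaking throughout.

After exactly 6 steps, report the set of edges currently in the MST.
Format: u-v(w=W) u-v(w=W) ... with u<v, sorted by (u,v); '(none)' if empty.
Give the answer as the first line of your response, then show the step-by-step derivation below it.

0-5(w=7) 0-6(w=7) 0-8(w=2) 1-5(w=2) 2-6(w=10) 3-5(w=7)

step 1: add edge 2-6 (w=10); MST = {2-6(w=10)}
step 2: add edge 0-6 (w=7); MST = {0-6(w=7) 2-6(w=10)}
step 3: add edge 0-8 (w=2); MST = {0-6(w=7) 0-8(w=2) 2-6(w=10)}
step 4: add edge 0-5 (w=7); MST = {0-5(w=7) 0-6(w=7) 0-8(w=2) 2-6(w=10)}
step 5: add edge 1-5 (w=2); MST = {0-5(w=7) 0-6(w=7) 0-8(w=2) 1-5(w=2) 2-6(w=10)}
step 6: add edge 3-5 (w=7); MST = {0-5(w=7) 0-6(w=7) 0-8(w=2) 1-5(w=2) 2-6(w=10) 3-5(w=7)}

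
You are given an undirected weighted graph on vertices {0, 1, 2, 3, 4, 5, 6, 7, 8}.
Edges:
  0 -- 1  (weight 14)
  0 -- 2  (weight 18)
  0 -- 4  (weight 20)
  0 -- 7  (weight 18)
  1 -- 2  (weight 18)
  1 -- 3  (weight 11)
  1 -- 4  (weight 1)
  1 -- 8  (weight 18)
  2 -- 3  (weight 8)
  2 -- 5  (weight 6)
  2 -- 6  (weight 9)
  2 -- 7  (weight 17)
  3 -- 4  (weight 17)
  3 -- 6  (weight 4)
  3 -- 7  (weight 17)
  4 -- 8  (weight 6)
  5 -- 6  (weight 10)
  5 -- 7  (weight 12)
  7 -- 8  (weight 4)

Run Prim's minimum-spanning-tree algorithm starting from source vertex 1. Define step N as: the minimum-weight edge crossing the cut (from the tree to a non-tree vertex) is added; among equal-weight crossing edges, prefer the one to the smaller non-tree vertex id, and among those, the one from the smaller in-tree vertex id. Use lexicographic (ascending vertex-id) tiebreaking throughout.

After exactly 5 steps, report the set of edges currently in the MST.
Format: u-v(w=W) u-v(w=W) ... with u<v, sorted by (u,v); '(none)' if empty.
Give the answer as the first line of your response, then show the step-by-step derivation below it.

1-3(w=11) 1-4(w=1) 3-6(w=4) 4-8(w=6) 7-8(w=4)

step 1: add edge 1-4 (w=1); MST = {1-4(w=1)}
step 2: add edge 4-8 (w=6); MST = {1-4(w=1) 4-8(w=6)}
step 3: add edge 7-8 (w=4); MST = {1-4(w=1) 4-8(w=6) 7-8(w=4)}
step 4: add edge 1-3 (w=11); MST = {1-3(w=11) 1-4(w=1) 4-8(w=6) 7-8(w=4)}
step 5: add edge 3-6 (w=4); MST = {1-3(w=11) 1-4(w=1) 3-6(w=4) 4-8(w=6) 7-8(w=4)}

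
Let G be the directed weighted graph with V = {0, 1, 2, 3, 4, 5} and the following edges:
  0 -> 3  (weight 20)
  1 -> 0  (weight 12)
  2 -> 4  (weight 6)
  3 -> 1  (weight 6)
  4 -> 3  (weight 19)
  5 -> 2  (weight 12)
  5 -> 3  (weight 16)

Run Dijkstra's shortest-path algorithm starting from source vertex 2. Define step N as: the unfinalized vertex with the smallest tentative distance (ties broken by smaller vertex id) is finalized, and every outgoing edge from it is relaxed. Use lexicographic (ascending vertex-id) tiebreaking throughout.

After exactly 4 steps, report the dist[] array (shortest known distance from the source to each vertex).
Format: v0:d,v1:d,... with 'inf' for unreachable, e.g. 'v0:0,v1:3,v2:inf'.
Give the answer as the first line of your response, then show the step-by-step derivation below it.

v0:43,v1:31,v2:0,v3:25,v4:6,v5:inf

step 1: dist = v0:inf,v1:inf,v2:0,v3:inf,v4:6,v5:inf
step 2: dist = v0:inf,v1:inf,v2:0,v3:25,v4:6,v5:inf
step 3: dist = v0:inf,v1:31,v2:0,v3:25,v4:6,v5:inf
step 4: dist = v0:43,v1:31,v2:0,v3:25,v4:6,v5:inf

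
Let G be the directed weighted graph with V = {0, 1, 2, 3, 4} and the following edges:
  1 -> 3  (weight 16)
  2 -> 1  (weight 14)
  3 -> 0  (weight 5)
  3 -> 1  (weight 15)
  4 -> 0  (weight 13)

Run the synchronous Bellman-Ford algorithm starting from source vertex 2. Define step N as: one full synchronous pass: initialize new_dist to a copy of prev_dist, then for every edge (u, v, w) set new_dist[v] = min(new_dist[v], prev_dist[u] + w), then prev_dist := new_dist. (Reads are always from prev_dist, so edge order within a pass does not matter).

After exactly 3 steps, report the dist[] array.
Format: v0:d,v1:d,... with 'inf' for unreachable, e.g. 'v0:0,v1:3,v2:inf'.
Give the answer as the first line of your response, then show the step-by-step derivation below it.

v0:35,v1:14,v2:0,v3:30,v4:inf

step 1: dist = v0:inf,v1:14,v2:0,v3:inf,v4:inf
step 2: dist = v0:inf,v1:14,v2:0,v3:30,v4:inf
step 3: dist = v0:35,v1:14,v2:0,v3:30,v4:inf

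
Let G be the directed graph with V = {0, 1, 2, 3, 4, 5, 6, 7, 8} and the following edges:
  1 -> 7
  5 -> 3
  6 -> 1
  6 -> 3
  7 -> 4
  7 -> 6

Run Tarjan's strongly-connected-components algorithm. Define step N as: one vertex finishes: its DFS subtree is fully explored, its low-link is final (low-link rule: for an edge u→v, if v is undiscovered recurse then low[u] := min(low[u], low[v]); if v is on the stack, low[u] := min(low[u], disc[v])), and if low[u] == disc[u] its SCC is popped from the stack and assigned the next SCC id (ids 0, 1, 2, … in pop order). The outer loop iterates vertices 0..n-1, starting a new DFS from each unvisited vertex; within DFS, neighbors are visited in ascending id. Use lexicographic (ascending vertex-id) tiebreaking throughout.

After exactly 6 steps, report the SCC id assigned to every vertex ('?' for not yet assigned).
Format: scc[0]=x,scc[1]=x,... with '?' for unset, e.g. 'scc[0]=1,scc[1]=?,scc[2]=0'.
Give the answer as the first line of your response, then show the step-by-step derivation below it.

scc[0]=0,scc[1]=3,scc[2]=?,scc[3]=2,scc[4]=1,scc[5]=?,scc[6]=3,scc[7]=3,scc[8]=?

step 1: low=(low[0]=0,low[1]=?,low[2]=?,low[3]=?,low[4]=?,low[5]=?,low[6]=?,low[7]=?,low[8]=?); scc=(scc[0]=0,scc[1]=?,scc[2]=?,scc[3]=?,scc[4]=?,scc[5]=?,scc[6]=?,scc[7]=?,scc[8]=?)
step 2: low=(low[0]=0,low[1]=1,low[2]=?,low[3]=?,low[4]=3,low[5]=?,low[6]=?,low[7]=2,low[8]=?); scc=(scc[0]=0,scc[1]=?,scc[2]=?,scc[3]=?,scc[4]=1,scc[5]=?,scc[6]=?,scc[7]=?,scc[8]=?)
step 3: low=(low[0]=0,low[1]=1,low[2]=?,low[3]=5,low[4]=3,low[5]=?,low[6]=1,low[7]=2,low[8]=?); scc=(scc[0]=0,scc[1]=?,scc[2]=?,scc[3]=2,scc[4]=1,scc[5]=?,scc[6]=?,scc[7]=?,scc[8]=?)
step 4: low=(low[0]=0,low[1]=1,low[2]=?,low[3]=5,low[4]=3,low[5]=?,low[6]=1,low[7]=2,low[8]=?); scc=(scc[0]=0,scc[1]=?,scc[2]=?,scc[3]=2,scc[4]=1,scc[5]=?,scc[6]=?,scc[7]=?,scc[8]=?)
step 5: low=(low[0]=0,low[1]=1,low[2]=?,low[3]=5,low[4]=3,low[5]=?,low[6]=1,low[7]=1,low[8]=?); scc=(scc[0]=0,scc[1]=?,scc[2]=?,scc[3]=2,scc[4]=1,scc[5]=?,scc[6]=?,scc[7]=?,scc[8]=?)
step 6: low=(low[0]=0,low[1]=1,low[2]=?,low[3]=5,low[4]=3,low[5]=?,low[6]=1,low[7]=1,low[8]=?); scc=(scc[0]=0,scc[1]=3,scc[2]=?,scc[3]=2,scc[4]=1,scc[5]=?,scc[6]=3,scc[7]=3,scc[8]=?)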